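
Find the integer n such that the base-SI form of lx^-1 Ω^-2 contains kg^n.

-2

lx = lm/m² (illuminance = luminous flux per area),
    = m⁻²·cd.
So lx⁻¹ = m²·cd⁻¹.
Ω = V/A (resistance = voltage per current),
    = kg·m²·s⁻³·A⁻².
So Ω⁻² = kg⁻²·m⁻⁴·s⁶·A⁴.
Combining: lx⁻¹·Ω⁻² = (m²·cd⁻¹) · (kg⁻²·m⁻⁴·s⁶·A⁴) = kg⁻²·m⁻²·s⁶·A⁴·cd⁻¹.
The exponent of kg is -2.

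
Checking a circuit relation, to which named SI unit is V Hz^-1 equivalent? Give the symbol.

V = W/A (potential = power per current),
    = kg·m²·s⁻³·A⁻¹.
Hz = 1/s = s⁻¹ (frequency is cycles per second).
So Hz⁻¹ = s.
Combining: V·Hz⁻¹ = (kg·m²·s⁻³·A⁻¹) · s = kg·m²·s⁻²·A⁻¹.
kg·m²·s⁻²·A⁻¹ is the base-SI form of the weber.

Wb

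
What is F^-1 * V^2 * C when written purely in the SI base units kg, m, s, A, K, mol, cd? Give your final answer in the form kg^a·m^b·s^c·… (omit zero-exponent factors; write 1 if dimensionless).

kg³·m⁶·s⁻⁹·A⁻³

F = kg⁻¹·m⁻²·s⁴·A².
So F⁻¹ = kg·m²·s⁻⁴·A⁻².
V = kg·m²·s⁻³·A⁻¹.
So V² = kg²·m⁴·s⁻⁶·A⁻².
C = s·A.
Combining: F⁻¹·V²·C = (kg·m²·s⁻⁴·A⁻²) · (kg²·m⁴·s⁻⁶·A⁻²) · (s·A) = kg³·m⁶·s⁻⁹·A⁻³.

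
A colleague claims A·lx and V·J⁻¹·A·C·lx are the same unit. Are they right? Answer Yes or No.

Left side:
  lx = m⁻²·cd.
  Combining: A·lx = A · (m⁻²·cd) = m⁻²·A·cd.
Right side:
  V = W/A (potential = power per current),
      = kg·m²·s⁻³·A⁻¹.
  J = N·m (work = force × distance),
      = kg·m²·s⁻².
  So J⁻¹ = kg⁻¹·m⁻²·s².
  C = A·s = s·A (charge = current × time).
  lx = lm/m² (illuminance = luminous flux per area),
      = m⁻²·cd.
  Combining: V·J⁻¹·A·C·lx = (kg·m²·s⁻³·A⁻¹) · (kg⁻¹·m⁻²·s²) · A · (s·A) · (m⁻²·cd) = m⁻²·A·cd.
Both reduce to m⁻²·A·cd.

Yes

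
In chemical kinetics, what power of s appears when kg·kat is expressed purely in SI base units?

kat = mol/s = s⁻¹·mol (catalytic activity).
Combining: kg·kat = kg · (s⁻¹·mol) = kg·s⁻¹·mol.
The exponent of s is -1.

-1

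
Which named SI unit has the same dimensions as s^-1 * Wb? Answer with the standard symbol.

Wb = V·s (flux: a volt is a weber per second),
    = kg·m²·s⁻²·A⁻¹.
Combining: s⁻¹·Wb = s⁻¹ · (kg·m²·s⁻²·A⁻¹) = kg·m²·s⁻³·A⁻¹.
kg·m²·s⁻³·A⁻¹ is the base-SI form of the volt.

V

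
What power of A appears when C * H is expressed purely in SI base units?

-1

C = A·s = s·A (charge = current × time).
H = Wb/A (inductance = flux per current),
    = kg·m²·s⁻²·A⁻².
Combining: C·H = (s·A) · (kg·m²·s⁻²·A⁻²) = kg·m²·s⁻¹·A⁻¹.
The exponent of A is -1.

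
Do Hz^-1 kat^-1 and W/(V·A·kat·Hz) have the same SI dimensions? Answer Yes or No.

Yes

Left side:
  Hz = 1/s = s⁻¹ (frequency is cycles per second).
  So Hz⁻¹ = s.
  kat = mol/s = s⁻¹·mol (catalytic activity).
  So kat⁻¹ = s·mol⁻¹.
  Combining: Hz⁻¹·kat⁻¹ = s · (s·mol⁻¹) = s²·mol⁻¹.
Right side:
  V = kg·m²·s⁻³·A⁻¹.
  So V⁻¹ = kg⁻¹·m⁻²·s³·A.
  W = kg·m²·s⁻³.
  kat = s⁻¹·mol.
  So kat⁻¹ = s·mol⁻¹.
  Hz = s⁻¹.
  So Hz⁻¹ = s.
  Combining: V⁻¹·A⁻¹·W·kat⁻¹·Hz⁻¹ = (kg⁻¹·m⁻²·s³·A) · A⁻¹ · (kg·m²·s⁻³) · (s·mol⁻¹) · s = s²·mol⁻¹.
Both reduce to s²·mol⁻¹.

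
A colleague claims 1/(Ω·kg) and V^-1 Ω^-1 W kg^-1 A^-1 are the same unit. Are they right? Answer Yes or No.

Left side:
  Ω = V/A (resistance = voltage per current),
      = kg·m²·s⁻³·A⁻².
  So Ω⁻¹ = kg⁻¹·m⁻²·s³·A².
  Combining: Ω⁻¹·kg⁻¹ = (kg⁻¹·m⁻²·s³·A²) · kg⁻¹ = kg⁻²·m⁻²·s³·A².
Right side:
  V = W/A (potential = power per current),
      = kg·m²·s⁻³·A⁻¹.
  So V⁻¹ = kg⁻¹·m⁻²·s³·A.
  Ω = V/A (resistance = voltage per current),
      = kg·m²·s⁻³·A⁻².
  So Ω⁻¹ = kg⁻¹·m⁻²·s³·A².
  W = J/s (power = energy per time),
      = kg·m²·s⁻³.
  Combining: V⁻¹·Ω⁻¹·W·kg⁻¹·A⁻¹ = (kg⁻¹·m⁻²·s³·A) · (kg⁻¹·m⁻²·s³·A²) · (kg·m²·s⁻³) · kg⁻¹ · A⁻¹ = kg⁻²·m⁻²·s³·A².
Both reduce to kg⁻²·m⁻²·s³·A².

Yes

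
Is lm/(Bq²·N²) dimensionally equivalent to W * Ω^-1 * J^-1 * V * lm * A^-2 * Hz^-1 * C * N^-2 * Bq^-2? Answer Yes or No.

No

Left side:
  Bq = 1/s = s⁻¹ (activity is decays per second).
  So Bq⁻² = s².
  lm = cd·sr = cd (luminous flux; sr is dimensionless).
  N = kg·m/s² = kg·m·s⁻² (force = mass × acceleration).
  So N⁻² = kg⁻²·m⁻²·s⁴.
  Combining: Bq⁻²·lm·N⁻² = s² · cd · (kg⁻²·m⁻²·s⁴) = kg⁻²·m⁻²·s⁶·cd.
Right side:
  W = J/s (power = energy per time),
      = kg·m²·s⁻³.
  Ω = V/A (resistance = voltage per current),
      = kg·m²·s⁻³·A⁻².
  So Ω⁻¹ = kg⁻¹·m⁻²·s³·A².
  J = N·m (work = force × distance),
      = kg·m²·s⁻².
  So J⁻¹ = kg⁻¹·m⁻²·s².
  V = W/A (potential = power per current),
      = kg·m²·s⁻³·A⁻¹.
  lm = cd·sr = cd (luminous flux; sr is dimensionless).
  Hz = 1/s = s⁻¹ (frequency is cycles per second).
  So Hz⁻¹ = s.
  C = A·s = s·A (charge = current × time).
  N = kg·m/s² = kg·m·s⁻² (force = mass × acceleration).
  So N⁻² = kg⁻²·m⁻²·s⁴.
  Bq = 1/s = s⁻¹ (activity is decays per second).
  So Bq⁻² = s².
  Combining: W·Ω⁻¹·J⁻¹·V·lm·A⁻²·Hz⁻¹·C·N⁻²·Bq⁻² = (kg·m²·s⁻³) · (kg⁻¹·m⁻²·s³·A²) · (kg⁻¹·m⁻²·s²) · (kg·m²·s⁻³·A⁻¹) · cd · A⁻² · s · (s·A) · (kg⁻²·m⁻²·s⁴) · s² = kg⁻²·m⁻²·s⁷·cd.
Left is kg⁻²·m⁻²·s⁶·cd; right is kg⁻²·m⁻²·s⁷·cd — different.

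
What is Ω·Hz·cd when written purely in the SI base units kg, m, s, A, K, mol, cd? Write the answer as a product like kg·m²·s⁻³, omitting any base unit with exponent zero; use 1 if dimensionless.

kg·m²·s⁻⁴·A⁻²·cd

Ω = kg·m²·s⁻³·A⁻².
Hz = s⁻¹.
Combining: Ω·Hz·cd = (kg·m²·s⁻³·A⁻²) · s⁻¹ · cd = kg·m²·s⁻⁴·A⁻²·cd.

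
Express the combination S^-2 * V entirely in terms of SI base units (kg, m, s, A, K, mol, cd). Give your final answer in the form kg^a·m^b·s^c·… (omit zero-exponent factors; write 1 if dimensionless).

kg³·m⁶·s⁻⁹·A⁻⁵

S = kg⁻¹·m⁻²·s³·A².
So S⁻² = kg²·m⁴·s⁻⁶·A⁻⁴.
V = kg·m²·s⁻³·A⁻¹.
Combining: S⁻²·V = (kg²·m⁴·s⁻⁶·A⁻⁴) · (kg·m²·s⁻³·A⁻¹) = kg³·m⁶·s⁻⁹·A⁻⁵.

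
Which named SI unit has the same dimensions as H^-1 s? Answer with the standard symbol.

H = Wb/A (inductance = flux per current),
    = kg·m²·s⁻²·A⁻².
So H⁻¹ = kg⁻¹·m⁻²·s²·A².
Combining: H⁻¹·s = (kg⁻¹·m⁻²·s²·A²) · s = kg⁻¹·m⁻²·s³·A².
kg⁻¹·m⁻²·s³·A² is the base-SI form of the siemens.

S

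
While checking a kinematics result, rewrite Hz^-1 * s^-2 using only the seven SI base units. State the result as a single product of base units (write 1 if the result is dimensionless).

Hz = 1/s = s⁻¹ (frequency is cycles per second).
So Hz⁻¹ = s.
Combining: Hz⁻¹·s⁻² = s · s⁻² = s⁻¹.

s⁻¹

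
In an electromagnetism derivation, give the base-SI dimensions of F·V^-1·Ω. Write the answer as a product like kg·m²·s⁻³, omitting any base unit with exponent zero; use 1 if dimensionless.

F = kg⁻¹·m⁻²·s⁴·A².
V = kg·m²·s⁻³·A⁻¹.
So V⁻¹ = kg⁻¹·m⁻²·s³·A.
Ω = kg·m²·s⁻³·A⁻².
Combining: F·V⁻¹·Ω = (kg⁻¹·m⁻²·s⁴·A²) · (kg⁻¹·m⁻²·s³·A) · (kg·m²·s⁻³·A⁻²) = kg⁻¹·m⁻²·s⁴·A.

kg⁻¹·m⁻²·s⁴·A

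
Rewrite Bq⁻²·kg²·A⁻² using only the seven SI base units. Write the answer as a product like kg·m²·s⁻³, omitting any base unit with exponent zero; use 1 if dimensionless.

Bq = s⁻¹.
So Bq⁻² = s².
Combining: Bq⁻²·kg²·A⁻² = s² · kg² · A⁻² = kg²·s²·A⁻².

kg²·s²·A⁻²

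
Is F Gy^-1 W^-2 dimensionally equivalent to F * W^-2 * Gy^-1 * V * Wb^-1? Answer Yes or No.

No

Left side:
  F = C/V (capacitance = charge per voltage),
      = A·s/(kg·m²·s⁻³·A⁻¹) (substituting C and V),
      = kg⁻¹·m⁻²·s⁴·A².
  Gy = J/kg (absorbed dose = energy per mass),
      = m²·s⁻².
  So Gy⁻¹ = m⁻²·s².
  W = J/s (power = energy per time),
      = kg·m²·s⁻³.
  So W⁻² = kg⁻²·m⁻⁴·s⁶.
  Combining: F·Gy⁻¹·W⁻² = (kg⁻¹·m⁻²·s⁴·A²) · (m⁻²·s²) · (kg⁻²·m⁻⁴·s⁶) = kg⁻³·m⁻⁸·s¹²·A².
Right side:
  F = kg⁻¹·m⁻²·s⁴·A².
  W = kg·m²·s⁻³.
  So W⁻² = kg⁻²·m⁻⁴·s⁶.
  Gy = m²·s⁻².
  So Gy⁻¹ = m⁻²·s².
  V = kg·m²·s⁻³·A⁻¹.
  Wb = kg·m²·s⁻²·A⁻¹.
  So Wb⁻¹ = kg⁻¹·m⁻²·s²·A.
  Combining: F·W⁻²·Gy⁻¹·V·Wb⁻¹ = (kg⁻¹·m⁻²·s⁴·A²) · (kg⁻²·m⁻⁴·s⁶) · (m⁻²·s²) · (kg·m²·s⁻³·A⁻¹) · (kg⁻¹·m⁻²·s²·A) = kg⁻³·m⁻⁸·s¹¹·A².
Left is kg⁻³·m⁻⁸·s¹²·A²; right is kg⁻³·m⁻⁸·s¹¹·A² — different.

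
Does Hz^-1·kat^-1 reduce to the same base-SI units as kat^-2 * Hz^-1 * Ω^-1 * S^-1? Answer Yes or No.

No

Left side:
  Hz = 1/s = s⁻¹ (frequency is cycles per second).
  So Hz⁻¹ = s.
  kat = mol/s = s⁻¹·mol (catalytic activity).
  So kat⁻¹ = s·mol⁻¹.
  Combining: Hz⁻¹·kat⁻¹ = s · (s·mol⁻¹) = s²·mol⁻¹.
Right side:
  kat = s⁻¹·mol.
  So kat⁻² = s²·mol⁻².
  Hz = s⁻¹.
  So Hz⁻¹ = s.
  Ω = kg·m²·s⁻³·A⁻².
  So Ω⁻¹ = kg⁻¹·m⁻²·s³·A².
  S = kg⁻¹·m⁻²·s³·A².
  So S⁻¹ = kg·m²·s⁻³·A⁻².
  Combining: kat⁻²·Hz⁻¹·Ω⁻¹·S⁻¹ = (s²·mol⁻²) · s · (kg⁻¹·m⁻²·s³·A²) · (kg·m²·s⁻³·A⁻²) = s³·mol⁻².
Left is s²·mol⁻¹; right is s³·mol⁻² — different.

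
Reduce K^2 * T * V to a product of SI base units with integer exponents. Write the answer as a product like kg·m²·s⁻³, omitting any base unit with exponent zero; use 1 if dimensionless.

T = Wb/m² (flux density = flux per area),
    = kg·s⁻²·A⁻¹.
V = W/A (potential = power per current),
    = kg·m²·s⁻³·A⁻¹.
Combining: K²·T·V = K² · (kg·s⁻²·A⁻¹) · (kg·m²·s⁻³·A⁻¹) = kg²·m²·s⁻⁵·A⁻²·K².

kg²·m²·s⁻⁵·A⁻²·K²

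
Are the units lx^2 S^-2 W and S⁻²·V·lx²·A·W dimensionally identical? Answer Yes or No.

Left side:
  lx = m⁻²·cd.
  So lx² = m⁻⁴·cd².
  S = kg⁻¹·m⁻²·s³·A².
  So S⁻² = kg²·m⁴·s⁻⁶·A⁻⁴.
  W = kg·m²·s⁻³.
  Combining: lx²·S⁻²·W = (m⁻⁴·cd²) · (kg²·m⁴·s⁻⁶·A⁻⁴) · (kg·m²·s⁻³) = kg³·m²·s⁻⁹·A⁻⁴·cd².
Right side:
  S = 1/Ω (conductance is reciprocal resistance),
      = kg⁻¹·m⁻²·s³·A².
  So S⁻² = kg²·m⁴·s⁻⁶·A⁻⁴.
  V = W/A (potential = power per current),
      = kg·m²·s⁻³·A⁻¹.
  lx = lm/m² (illuminance = luminous flux per area),
      = m⁻²·cd.
  So lx² = m⁻⁴·cd².
  W = J/s (power = energy per time),
      = kg·m²·s⁻³.
  Combining: S⁻²·V·lx²·A·W = (kg²·m⁴·s⁻⁶·A⁻⁴) · (kg·m²·s⁻³·A⁻¹) · (m⁻⁴·cd²) · A · (kg·m²·s⁻³) = kg⁴·m⁴·s⁻¹²·A⁻⁴·cd².
Left is kg³·m²·s⁻⁹·A⁻⁴·cd²; right is kg⁴·m⁴·s⁻¹²·A⁻⁴·cd² — different.

No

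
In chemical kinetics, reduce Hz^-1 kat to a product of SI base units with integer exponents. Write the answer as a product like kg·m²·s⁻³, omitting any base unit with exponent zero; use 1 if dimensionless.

Hz = 1/s = s⁻¹ (frequency is cycles per second).
So Hz⁻¹ = s.
kat = mol/s = s⁻¹·mol (catalytic activity).
Combining: Hz⁻¹·kat = s · (s⁻¹·mol) = mol.

mol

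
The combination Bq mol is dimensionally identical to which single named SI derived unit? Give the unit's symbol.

kat

Bq = s⁻¹.
Combining: Bq·mol = s⁻¹ · mol = s⁻¹·mol.
s⁻¹·mol is the base-SI form of the katal.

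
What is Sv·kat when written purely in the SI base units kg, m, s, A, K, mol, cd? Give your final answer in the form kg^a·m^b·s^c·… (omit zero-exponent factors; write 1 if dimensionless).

Sv = J/kg (equivalent dose = energy per mass),
    = m²·s⁻².
kat = mol/s = s⁻¹·mol (catalytic activity).
Combining: Sv·kat = (m²·s⁻²) · (s⁻¹·mol) = m²·s⁻³·mol.

m²·s⁻³·mol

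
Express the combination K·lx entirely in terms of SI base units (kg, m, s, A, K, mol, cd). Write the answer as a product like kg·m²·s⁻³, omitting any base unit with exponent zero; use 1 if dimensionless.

lx = lm/m² (illuminance = luminous flux per area),
    = m⁻²·cd.
Combining: K·lx = K · (m⁻²·cd) = m⁻²·K·cd.

m⁻²·K·cd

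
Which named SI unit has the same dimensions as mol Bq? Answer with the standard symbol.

kat

Bq = 1/s = s⁻¹ (activity is decays per second).
Combining: mol·Bq = mol · s⁻¹ = s⁻¹·mol.
s⁻¹·mol is the base-SI form of the katal.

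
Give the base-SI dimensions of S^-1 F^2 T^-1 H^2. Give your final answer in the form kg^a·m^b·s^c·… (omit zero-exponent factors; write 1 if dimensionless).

m²·s³·A⁻¹

S = kg⁻¹·m⁻²·s³·A².
So S⁻¹ = kg·m²·s⁻³·A⁻².
F = kg⁻¹·m⁻²·s⁴·A².
So F² = kg⁻²·m⁻⁴·s⁸·A⁴.
T = kg·s⁻²·A⁻¹.
So T⁻¹ = kg⁻¹·s²·A.
H = kg·m²·s⁻²·A⁻².
So H² = kg²·m⁴·s⁻⁴·A⁻⁴.
Combining: S⁻¹·F²·T⁻¹·H² = (kg·m²·s⁻³·A⁻²) · (kg⁻²·m⁻⁴·s⁸·A⁴) · (kg⁻¹·s²·A) · (kg²·m⁴·s⁻⁴·A⁻⁴) = m²·s³·A⁻¹.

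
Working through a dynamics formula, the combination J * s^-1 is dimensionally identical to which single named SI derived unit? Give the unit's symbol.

W

J = N·m (work = force × distance),
    = kg·m²·s⁻².
Combining: J·s⁻¹ = (kg·m²·s⁻²) · s⁻¹ = kg·m²·s⁻³.
kg·m²·s⁻³ is the base-SI form of the watt.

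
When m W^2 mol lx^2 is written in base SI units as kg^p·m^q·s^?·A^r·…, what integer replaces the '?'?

-6

W = J/s (power = energy per time),
    = kg·m²·s⁻³.
So W² = kg²·m⁴·s⁻⁶.
lx = lm/m² (illuminance = luminous flux per area),
    = m⁻²·cd.
So lx² = m⁻⁴·cd².
Combining: m·W²·mol·lx² = m · (kg²·m⁴·s⁻⁶) · mol · (m⁻⁴·cd²) = kg²·m·s⁻⁶·mol·cd².
The exponent of s is -6.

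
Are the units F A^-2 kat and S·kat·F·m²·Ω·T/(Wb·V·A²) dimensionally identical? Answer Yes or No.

Left side:
  F = kg⁻¹·m⁻²·s⁴·A².
  kat = s⁻¹·mol.
  Combining: F·A⁻²·kat = (kg⁻¹·m⁻²·s⁴·A²) · A⁻² · (s⁻¹·mol) = kg⁻¹·m⁻²·s³·mol.
Right side:
  S = 1/Ω (conductance is reciprocal resistance),
      = kg⁻¹·m⁻²·s³·A².
  kat = mol/s = s⁻¹·mol (catalytic activity).
  F = C/V (capacitance = charge per voltage),
      = A·s/(kg·m²·s⁻³·A⁻¹) (substituting C and V),
      = kg⁻¹·m⁻²·s⁴·A².
  Wb = V·s (flux: a volt is a weber per second),
      = kg·m²·s⁻²·A⁻¹.
  So Wb⁻¹ = kg⁻¹·m⁻²·s²·A.
  Ω = V/A (resistance = voltage per current),
      = kg·m²·s⁻³·A⁻².
  V = W/A (potential = power per current),
      = kg·m²·s⁻³·A⁻¹.
  So V⁻¹ = kg⁻¹·m⁻²·s³·A.
  T = Wb/m² (flux density = flux per area),
      = kg·s⁻²·A⁻¹.
  Combining: S·kat·F·Wb⁻¹·m²·Ω·V⁻¹·T·A⁻² = (kg⁻¹·m⁻²·s³·A²) · (s⁻¹·mol) · (kg⁻¹·m⁻²·s⁴·A²) · (kg⁻¹·m⁻²·s²·A) · m² · (kg·m²·s⁻³·A⁻²) · (kg⁻¹·m⁻²·s³·A) · (kg·s⁻²·A⁻¹) · A⁻² = kg⁻²·m⁻⁴·s⁶·A·mol.
Left is kg⁻¹·m⁻²·s³·mol; right is kg⁻²·m⁻⁴·s⁶·A·mol — different.

No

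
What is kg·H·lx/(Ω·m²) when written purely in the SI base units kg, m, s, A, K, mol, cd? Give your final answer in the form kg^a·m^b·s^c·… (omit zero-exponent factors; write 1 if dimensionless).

Ω = kg·m²·s⁻³·A⁻².
So Ω⁻¹ = kg⁻¹·m⁻²·s³·A².
H = kg·m²·s⁻²·A⁻².
lx = m⁻²·cd.
Combining: kg·Ω⁻¹·H·lx·m⁻² = kg · (kg⁻¹·m⁻²·s³·A²) · (kg·m²·s⁻²·A⁻²) · (m⁻²·cd) · m⁻² = kg·m⁻⁴·s·cd.

kg·m⁻⁴·s·cd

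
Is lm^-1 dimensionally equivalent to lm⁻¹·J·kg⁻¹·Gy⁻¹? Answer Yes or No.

Yes

Left side:
  lm = cd·sr = cd (luminous flux; sr is dimensionless).
  So lm⁻¹ = cd⁻¹.
Right side:
  lm = cd·sr = cd (luminous flux; sr is dimensionless).
  So lm⁻¹ = cd⁻¹.
  J = N·m (work = force × distance),
      = kg·m²·s⁻².
  Gy = J/kg (absorbed dose = energy per mass),
      = m²·s⁻².
  So Gy⁻¹ = m⁻²·s².
  Combining: lm⁻¹·J·kg⁻¹·Gy⁻¹ = cd⁻¹ · (kg·m²·s⁻²) · kg⁻¹ · (m⁻²·s²) = cd⁻¹.
Both reduce to cd⁻¹.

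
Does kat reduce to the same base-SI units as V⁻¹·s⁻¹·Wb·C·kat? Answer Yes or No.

No

Left side:
  kat = s⁻¹·mol.
Right side:
  V = W/A (potential = power per current),
      = kg·m²·s⁻³·A⁻¹.
  So V⁻¹ = kg⁻¹·m⁻²·s³·A.
  Wb = V·s (flux: a volt is a weber per second),
      = kg·m²·s⁻²·A⁻¹.
  C = A·s = s·A (charge = current × time).
  kat = mol/s = s⁻¹·mol (catalytic activity).
  Combining: V⁻¹·s⁻¹·Wb·C·kat = (kg⁻¹·m⁻²·s³·A) · s⁻¹ · (kg·m²·s⁻²·A⁻¹) · (s·A) · (s⁻¹·mol) = A·mol.
Left is s⁻¹·mol; right is A·mol — different.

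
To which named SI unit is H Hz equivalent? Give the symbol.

Ω

H = Wb/A (inductance = flux per current),
    = kg·m²·s⁻²·A⁻².
Hz = 1/s = s⁻¹ (frequency is cycles per second).
Combining: H·Hz = (kg·m²·s⁻²·A⁻²) · s⁻¹ = kg·m²·s⁻³·A⁻².
kg·m²·s⁻³·A⁻² is the base-SI form of the ohm.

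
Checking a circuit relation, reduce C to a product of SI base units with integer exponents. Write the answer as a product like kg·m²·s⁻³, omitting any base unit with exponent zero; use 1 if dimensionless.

s·A

C = A·s = s·A (charge = current × time).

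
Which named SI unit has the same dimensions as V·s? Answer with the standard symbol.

Wb

V = kg·m²·s⁻³·A⁻¹.
Combining: V·s = (kg·m²·s⁻³·A⁻¹) · s = kg·m²·s⁻²·A⁻¹.
kg·m²·s⁻²·A⁻¹ is the base-SI form of the weber.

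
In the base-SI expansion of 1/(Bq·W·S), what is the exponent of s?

1

Bq = s⁻¹.
So Bq⁻¹ = s.
W = kg·m²·s⁻³.
So W⁻¹ = kg⁻¹·m⁻²·s³.
S = kg⁻¹·m⁻²·s³·A².
So S⁻¹ = kg·m²·s⁻³·A⁻².
Combining: Bq⁻¹·W⁻¹·S⁻¹ = s · (kg⁻¹·m⁻²·s³) · (kg·m²·s⁻³·A⁻²) = s·A⁻².
The exponent of s is 1.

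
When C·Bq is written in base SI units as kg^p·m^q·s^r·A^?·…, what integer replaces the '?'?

C = s·A.
Bq = s⁻¹.
Combining: C·Bq = (s·A) · s⁻¹ = A.
The exponent of A is 1.

1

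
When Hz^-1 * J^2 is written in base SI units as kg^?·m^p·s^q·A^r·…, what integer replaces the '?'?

2

Hz = 1/s = s⁻¹ (frequency is cycles per second).
So Hz⁻¹ = s.
J = N·m (work = force × distance),
    = kg·m²·s⁻².
So J² = kg²·m⁴·s⁻⁴.
Combining: Hz⁻¹·J² = s · (kg²·m⁴·s⁻⁴) = kg²·m⁴·s⁻³.
The exponent of kg is 2.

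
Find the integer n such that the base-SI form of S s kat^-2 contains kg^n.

-1

S = kg⁻¹·m⁻²·s³·A².
kat = s⁻¹·mol.
So kat⁻² = s²·mol⁻².
Combining: S·s·kat⁻² = (kg⁻¹·m⁻²·s³·A²) · s · (s²·mol⁻²) = kg⁻¹·m⁻²·s⁶·A²·mol⁻².
The exponent of kg is -1.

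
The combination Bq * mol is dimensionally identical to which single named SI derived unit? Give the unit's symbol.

kat

Bq = 1/s = s⁻¹ (activity is decays per second).
Combining: Bq·mol = s⁻¹ · mol = s⁻¹·mol.
s⁻¹·mol is the base-SI form of the katal.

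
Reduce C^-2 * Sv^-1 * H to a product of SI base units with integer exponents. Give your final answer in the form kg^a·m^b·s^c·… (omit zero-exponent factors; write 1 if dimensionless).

C = s·A.
So C⁻² = s⁻²·A⁻².
Sv = m²·s⁻².
So Sv⁻¹ = m⁻²·s².
H = kg·m²·s⁻²·A⁻².
Combining: C⁻²·Sv⁻¹·H = (s⁻²·A⁻²) · (m⁻²·s²) · (kg·m²·s⁻²·A⁻²) = kg·s⁻²·A⁻⁴.

kg·s⁻²·A⁻⁴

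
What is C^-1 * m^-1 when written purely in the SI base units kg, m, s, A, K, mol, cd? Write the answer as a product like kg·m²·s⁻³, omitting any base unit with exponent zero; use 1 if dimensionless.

C = A·s = s·A (charge = current × time).
So C⁻¹ = s⁻¹·A⁻¹.
Combining: C⁻¹·m⁻¹ = (s⁻¹·A⁻¹) · m⁻¹ = m⁻¹·s⁻¹·A⁻¹.

m⁻¹·s⁻¹·A⁻¹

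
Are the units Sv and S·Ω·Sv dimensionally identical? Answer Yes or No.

Left side:
  Sv = m²·s⁻².
Right side:
  S = kg⁻¹·m⁻²·s³·A².
  Ω = kg·m²·s⁻³·A⁻².
  Sv = m²·s⁻².
  Combining: S·Ω·Sv = (kg⁻¹·m⁻²·s³·A²) · (kg·m²·s⁻³·A⁻²) · (m²·s⁻²) = m²·s⁻².
Both reduce to m²·s⁻².

Yes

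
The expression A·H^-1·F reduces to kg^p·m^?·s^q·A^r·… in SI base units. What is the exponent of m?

H = Wb/A (inductance = flux per current),
    = kg·m²·s⁻²·A⁻².
So H⁻¹ = kg⁻¹·m⁻²·s²·A².
F = C/V (capacitance = charge per voltage),
    = A·s/(kg·m²·s⁻³·A⁻¹) (substituting C and V),
    = kg⁻¹·m⁻²·s⁴·A².
Combining: A·H⁻¹·F = A · (kg⁻¹·m⁻²·s²·A²) · (kg⁻¹·m⁻²·s⁴·A²) = kg⁻²·m⁻⁴·s⁶·A⁵.
The exponent of m is -4.

-4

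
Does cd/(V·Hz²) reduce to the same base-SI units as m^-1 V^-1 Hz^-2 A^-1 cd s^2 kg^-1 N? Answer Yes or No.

No

Left side:
  V = W/A (potential = power per current),
      = kg·m²·s⁻³·A⁻¹.
  So V⁻¹ = kg⁻¹·m⁻²·s³·A.
  Hz = 1/s = s⁻¹ (frequency is cycles per second).
  So Hz⁻² = s².
  Combining: V⁻¹·cd·Hz⁻² = (kg⁻¹·m⁻²·s³·A) · cd · s² = kg⁻¹·m⁻²·s⁵·A·cd.
Right side:
  V = W/A (potential = power per current),
      = kg·m²·s⁻³·A⁻¹.
  So V⁻¹ = kg⁻¹·m⁻²·s³·A.
  Hz = 1/s = s⁻¹ (frequency is cycles per second).
  So Hz⁻² = s².
  N = kg·m/s² = kg·m·s⁻² (force = mass × acceleration).
  Combining: m⁻¹·V⁻¹·Hz⁻²·A⁻¹·cd·s²·kg⁻¹·N = m⁻¹ · (kg⁻¹·m⁻²·s³·A) · s² · A⁻¹ · cd · s² · kg⁻¹ · (kg·m·s⁻²) = kg⁻¹·m⁻²·s⁵·cd.
Left is kg⁻¹·m⁻²·s⁵·A·cd; right is kg⁻¹·m⁻²·s⁵·cd — different.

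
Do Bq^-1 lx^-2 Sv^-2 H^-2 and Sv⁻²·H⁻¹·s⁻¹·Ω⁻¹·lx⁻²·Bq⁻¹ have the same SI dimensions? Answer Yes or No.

Yes

Left side:
  Bq = s⁻¹.
  So Bq⁻¹ = s.
  lx = m⁻²·cd.
  So lx⁻² = m⁴·cd⁻².
  Sv = m²·s⁻².
  So Sv⁻² = m⁻⁴·s⁴.
  H = kg·m²·s⁻²·A⁻².
  So H⁻² = kg⁻²·m⁻⁴·s⁴·A⁴.
  Combining: Bq⁻¹·lx⁻²·Sv⁻²·H⁻² = s · (m⁴·cd⁻²) · (m⁻⁴·s⁴) · (kg⁻²·m⁻⁴·s⁴·A⁴) = kg⁻²·m⁻⁴·s⁹·A⁴·cd⁻².
Right side:
  Sv = J/kg (equivalent dose = energy per mass),
      = m²·s⁻².
  So Sv⁻² = m⁻⁴·s⁴.
  H = Wb/A (inductance = flux per current),
      = kg·m²·s⁻²·A⁻².
  So H⁻¹ = kg⁻¹·m⁻²·s²·A².
  Ω = V/A (resistance = voltage per current),
      = kg·m²·s⁻³·A⁻².
  So Ω⁻¹ = kg⁻¹·m⁻²·s³·A².
  lx = lm/m² (illuminance = luminous flux per area),
      = m⁻²·cd.
  So lx⁻² = m⁴·cd⁻².
  Bq = 1/s = s⁻¹ (activity is decays per second).
  So Bq⁻¹ = s.
  Combining: Sv⁻²·H⁻¹·s⁻¹·Ω⁻¹·lx⁻²·Bq⁻¹ = (m⁻⁴·s⁴) · (kg⁻¹·m⁻²·s²·A²) · s⁻¹ · (kg⁻¹·m⁻²·s³·A²) · (m⁴·cd⁻²) · s = kg⁻²·m⁻⁴·s⁹·A⁴·cd⁻².
Both reduce to kg⁻²·m⁻⁴·s⁹·A⁴·cd⁻².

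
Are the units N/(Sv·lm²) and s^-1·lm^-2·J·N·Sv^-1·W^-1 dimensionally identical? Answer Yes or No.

Yes

Left side:
  N = kg·m·s⁻².
  Sv = m²·s⁻².
  So Sv⁻¹ = m⁻²·s².
  lm = cd.
  So lm⁻² = cd⁻².
  Combining: N·Sv⁻¹·lm⁻² = (kg·m·s⁻²) · (m⁻²·s²) · cd⁻² = kg·m⁻¹·cd⁻².
Right side:
  lm = cd·sr = cd (luminous flux; sr is dimensionless).
  So lm⁻² = cd⁻².
  J = N·m (work = force × distance),
      = kg·m²·s⁻².
  N = kg·m/s² = kg·m·s⁻² (force = mass × acceleration).
  Sv = J/kg (equivalent dose = energy per mass),
      = m²·s⁻².
  So Sv⁻¹ = m⁻²·s².
  W = J/s (power = energy per time),
      = kg·m²·s⁻³.
  So W⁻¹ = kg⁻¹·m⁻²·s³.
  Combining: s⁻¹·lm⁻²·J·N·Sv⁻¹·W⁻¹ = s⁻¹ · cd⁻² · (kg·m²·s⁻²) · (kg·m·s⁻²) · (m⁻²·s²) · (kg⁻¹·m⁻²·s³) = kg·m⁻¹·cd⁻².
Both reduce to kg·m⁻¹·cd⁻².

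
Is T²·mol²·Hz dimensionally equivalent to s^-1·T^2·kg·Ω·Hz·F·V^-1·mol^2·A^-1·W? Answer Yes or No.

Left side:
  T = Wb/m² (flux density = flux per area),
      = kg·s⁻²·A⁻¹.
  So T² = kg²·s⁻⁴·A⁻².
  Hz = 1/s = s⁻¹ (frequency is cycles per second).
  Combining: T²·mol²·Hz = (kg²·s⁻⁴·A⁻²) · mol² · s⁻¹ = kg²·s⁻⁵·A⁻²·mol².
Right side:
  T = kg·s⁻²·A⁻¹.
  So T² = kg²·s⁻⁴·A⁻².
  Ω = kg·m²·s⁻³·A⁻².
  Hz = s⁻¹.
  F = kg⁻¹·m⁻²·s⁴·A².
  V = kg·m²·s⁻³·A⁻¹.
  So V⁻¹ = kg⁻¹·m⁻²·s³·A.
  W = kg·m²·s⁻³.
  Combining: s⁻¹·T²·kg·Ω·Hz·F·V⁻¹·mol²·A⁻¹·W = s⁻¹ · (kg²·s⁻⁴·A⁻²) · kg · (kg·m²·s⁻³·A⁻²) · s⁻¹ · (kg⁻¹·m⁻²·s⁴·A²) · (kg⁻¹·m⁻²·s³·A) · mol² · A⁻¹ · (kg·m²·s⁻³) = kg³·s⁻⁵·A⁻²·mol².
Left is kg²·s⁻⁵·A⁻²·mol²; right is kg³·s⁻⁵·A⁻²·mol² — different.

No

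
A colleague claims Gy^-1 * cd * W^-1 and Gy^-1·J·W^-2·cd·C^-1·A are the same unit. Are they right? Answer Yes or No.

Yes

Left side:
  Gy = J/kg (absorbed dose = energy per mass),
      = m²·s⁻².
  So Gy⁻¹ = m⁻²·s².
  W = J/s (power = energy per time),
      = kg·m²·s⁻³.
  So W⁻¹ = kg⁻¹·m⁻²·s³.
  Combining: Gy⁻¹·cd·W⁻¹ = (m⁻²·s²) · cd · (kg⁻¹·m⁻²·s³) = kg⁻¹·m⁻⁴·s⁵·cd.
Right side:
  Gy = m²·s⁻².
  So Gy⁻¹ = m⁻²·s².
  J = kg·m²·s⁻².
  W = kg·m²·s⁻³.
  So W⁻² = kg⁻²·m⁻⁴·s⁶.
  C = s·A.
  So C⁻¹ = s⁻¹·A⁻¹.
  Combining: Gy⁻¹·J·W⁻²·cd·C⁻¹·A = (m⁻²·s²) · (kg·m²·s⁻²) · (kg⁻²·m⁻⁴·s⁶) · cd · (s⁻¹·A⁻¹) · A = kg⁻¹·m⁻⁴·s⁵·cd.
Both reduce to kg⁻¹·m⁻⁴·s⁵·cd.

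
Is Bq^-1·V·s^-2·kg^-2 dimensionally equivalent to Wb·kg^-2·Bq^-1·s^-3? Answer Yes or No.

Left side:
  Bq = 1/s = s⁻¹ (activity is decays per second).
  So Bq⁻¹ = s.
  V = W/A (potential = power per current),
      = kg·m²·s⁻³·A⁻¹.
  Combining: Bq⁻¹·V·s⁻²·kg⁻² = s · (kg·m²·s⁻³·A⁻¹) · s⁻² · kg⁻² = kg⁻¹·m²·s⁻⁴·A⁻¹.
Right side:
  Wb = kg·m²·s⁻²·A⁻¹.
  Bq = s⁻¹.
  So Bq⁻¹ = s.
  Combining: Wb·kg⁻²·Bq⁻¹·s⁻³ = (kg·m²·s⁻²·A⁻¹) · kg⁻² · s · s⁻³ = kg⁻¹·m²·s⁻⁴·A⁻¹.
Both reduce to kg⁻¹·m²·s⁻⁴·A⁻¹.

Yes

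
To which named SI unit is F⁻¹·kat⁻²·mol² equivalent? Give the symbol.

F = kg⁻¹·m⁻²·s⁴·A².
So F⁻¹ = kg·m²·s⁻⁴·A⁻².
kat = s⁻¹·mol.
So kat⁻² = s²·mol⁻².
Combining: F⁻¹·kat⁻²·mol² = (kg·m²·s⁻⁴·A⁻²) · (s²·mol⁻²) · mol² = kg·m²·s⁻²·A⁻².
kg·m²·s⁻²·A⁻² is the base-SI form of the henry.

H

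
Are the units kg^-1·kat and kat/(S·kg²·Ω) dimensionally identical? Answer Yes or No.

Left side:
  kat = s⁻¹·mol.
  Combining: kg⁻¹·kat = kg⁻¹ · (s⁻¹·mol) = kg⁻¹·s⁻¹·mol.
Right side:
  kat = mol/s = s⁻¹·mol (catalytic activity).
  S = 1/Ω (conductance is reciprocal resistance),
      = kg⁻¹·m⁻²·s³·A².
  So S⁻¹ = kg·m²·s⁻³·A⁻².
  Ω = V/A (resistance = voltage per current),
      = kg·m²·s⁻³·A⁻².
  So Ω⁻¹ = kg⁻¹·m⁻²·s³·A².
  Combining: kat·S⁻¹·kg⁻²·Ω⁻¹ = (s⁻¹·mol) · (kg·m²·s⁻³·A⁻²) · kg⁻² · (kg⁻¹·m⁻²·s³·A²) = kg⁻²·s⁻¹·mol.
Left is kg⁻¹·s⁻¹·mol; right is kg⁻²·s⁻¹·mol — different.

No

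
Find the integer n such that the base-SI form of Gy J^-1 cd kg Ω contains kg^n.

Gy = J/kg (absorbed dose = energy per mass),
    = m²·s⁻².
J = N·m (work = force × distance),
    = kg·m²·s⁻².
So J⁻¹ = kg⁻¹·m⁻²·s².
Ω = V/A (resistance = voltage per current),
    = kg·m²·s⁻³·A⁻².
Combining: Gy·J⁻¹·cd·kg·Ω = (m²·s⁻²) · (kg⁻¹·m⁻²·s²) · cd · kg · (kg·m²·s⁻³·A⁻²) = kg·m²·s⁻³·A⁻²·cd.
The exponent of kg is 1.

1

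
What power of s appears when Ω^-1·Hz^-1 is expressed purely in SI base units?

4

Ω = V/A (resistance = voltage per current),
    = kg·m²·s⁻³·A⁻².
So Ω⁻¹ = kg⁻¹·m⁻²·s³·A².
Hz = 1/s = s⁻¹ (frequency is cycles per second).
So Hz⁻¹ = s.
Combining: Ω⁻¹·Hz⁻¹ = (kg⁻¹·m⁻²·s³·A²) · s = kg⁻¹·m⁻²·s⁴·A².
The exponent of s is 4.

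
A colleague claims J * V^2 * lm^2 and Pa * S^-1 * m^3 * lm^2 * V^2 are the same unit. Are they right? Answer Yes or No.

Left side:
  J = N·m (work = force × distance),
      = kg·m²·s⁻².
  V = W/A (potential = power per current),
      = kg·m²·s⁻³·A⁻¹.
  So V² = kg²·m⁴·s⁻⁶·A⁻².
  lm = cd·sr = cd (luminous flux; sr is dimensionless).
  So lm² = cd².
  Combining: J·V²·lm² = (kg·m²·s⁻²) · (kg²·m⁴·s⁻⁶·A⁻²) · cd² = kg³·m⁶·s⁻⁸·A⁻²·cd².
Right side:
  Pa = N/m² (pressure = force per area),
      = kg·m⁻¹·s⁻².
  S = 1/Ω (conductance is reciprocal resistance),
      = kg⁻¹·m⁻²·s³·A².
  So S⁻¹ = kg·m²·s⁻³·A⁻².
  lm = cd·sr = cd (luminous flux; sr is dimensionless).
  So lm² = cd².
  V = W/A (potential = power per current),
      = kg·m²·s⁻³·A⁻¹.
  So V² = kg²·m⁴·s⁻⁶·A⁻².
  Combining: Pa·S⁻¹·m³·lm²·V² = (kg·m⁻¹·s⁻²) · (kg·m²·s⁻³·A⁻²) · m³ · cd² · (kg²·m⁴·s⁻⁶·A⁻²) = kg⁴·m⁸·s⁻¹¹·A⁻⁴·cd².
Left is kg³·m⁶·s⁻⁸·A⁻²·cd²; right is kg⁴·m⁸·s⁻¹¹·A⁻⁴·cd² — different.

No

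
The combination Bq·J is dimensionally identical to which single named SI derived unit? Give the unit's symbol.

Bq = 1/s = s⁻¹ (activity is decays per second).
J = N·m (work = force × distance),
    = kg·m²·s⁻².
Combining: Bq·J = s⁻¹ · (kg·m²·s⁻²) = kg·m²·s⁻³.
kg·m²·s⁻³ is the base-SI form of the watt.

W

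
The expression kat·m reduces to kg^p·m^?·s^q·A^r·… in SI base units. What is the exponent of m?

1

kat = mol/s = s⁻¹·mol (catalytic activity).
Combining: kat·m = (s⁻¹·mol) · m = m·s⁻¹·mol.
The exponent of m is 1.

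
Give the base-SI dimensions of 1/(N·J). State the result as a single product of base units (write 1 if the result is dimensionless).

kg⁻²·m⁻³·s⁴

N = kg·m·s⁻².
So N⁻¹ = kg⁻¹·m⁻¹·s².
J = kg·m²·s⁻².
So J⁻¹ = kg⁻¹·m⁻²·s².
Combining: N⁻¹·J⁻¹ = (kg⁻¹·m⁻¹·s²) · (kg⁻¹·m⁻²·s²) = kg⁻²·m⁻³·s⁴.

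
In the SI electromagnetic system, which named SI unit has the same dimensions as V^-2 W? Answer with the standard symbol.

S

V = kg·m²·s⁻³·A⁻¹.
So V⁻² = kg⁻²·m⁻⁴·s⁶·A².
W = kg·m²·s⁻³.
Combining: V⁻²·W = (kg⁻²·m⁻⁴·s⁶·A²) · (kg·m²·s⁻³) = kg⁻¹·m⁻²·s³·A².
kg⁻¹·m⁻²·s³·A² is the base-SI form of the siemens.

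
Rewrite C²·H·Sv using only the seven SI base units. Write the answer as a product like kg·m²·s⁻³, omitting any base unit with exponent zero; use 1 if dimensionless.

C = s·A.
So C² = s²·A².
H = kg·m²·s⁻²·A⁻².
Sv = m²·s⁻².
Combining: C²·H·Sv = (s²·A²) · (kg·m²·s⁻²·A⁻²) · (m²·s⁻²) = kg·m⁴·s⁻².

kg·m⁴·s⁻²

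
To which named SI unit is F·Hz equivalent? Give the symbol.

S

F = C/V (capacitance = charge per voltage),
    = A·s/(kg·m²·s⁻³·A⁻¹) (substituting C and V),
    = kg⁻¹·m⁻²·s⁴·A².
Hz = 1/s = s⁻¹ (frequency is cycles per second).
Combining: F·Hz = (kg⁻¹·m⁻²·s⁴·A²) · s⁻¹ = kg⁻¹·m⁻²·s³·A².
kg⁻¹·m⁻²·s³·A² is the base-SI form of the siemens.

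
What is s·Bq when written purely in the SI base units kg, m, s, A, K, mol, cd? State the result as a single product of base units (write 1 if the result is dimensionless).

1

Bq = s⁻¹.
Combining: s·Bq = s · s⁻¹ = 1.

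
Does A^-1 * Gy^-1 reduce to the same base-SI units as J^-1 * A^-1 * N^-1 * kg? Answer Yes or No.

No

Left side:
  Gy = m²·s⁻².
  So Gy⁻¹ = m⁻²·s².
  Combining: A⁻¹·Gy⁻¹ = A⁻¹ · (m⁻²·s²) = m⁻²·s²·A⁻¹.
Right side:
  J = kg·m²·s⁻².
  So J⁻¹ = kg⁻¹·m⁻²·s².
  N = kg·m·s⁻².
  So N⁻¹ = kg⁻¹·m⁻¹·s².
  Combining: J⁻¹·A⁻¹·N⁻¹·kg = (kg⁻¹·m⁻²·s²) · A⁻¹ · (kg⁻¹·m⁻¹·s²) · kg = kg⁻¹·m⁻³·s⁴·A⁻¹.
Left is m⁻²·s²·A⁻¹; right is kg⁻¹·m⁻³·s⁴·A⁻¹ — different.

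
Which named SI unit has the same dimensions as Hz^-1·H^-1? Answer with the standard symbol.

Hz = 1/s = s⁻¹ (frequency is cycles per second).
So Hz⁻¹ = s.
H = Wb/A (inductance = flux per current),
    = kg·m²·s⁻²·A⁻².
So H⁻¹ = kg⁻¹·m⁻²·s²·A².
Combining: Hz⁻¹·H⁻¹ = s · (kg⁻¹·m⁻²·s²·A²) = kg⁻¹·m⁻²·s³·A².
kg⁻¹·m⁻²·s³·A² is the base-SI form of the siemens.

S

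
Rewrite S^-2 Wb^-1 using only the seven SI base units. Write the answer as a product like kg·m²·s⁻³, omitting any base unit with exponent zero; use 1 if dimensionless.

kg·m²·s⁻⁴·A⁻³

S = 1/Ω (conductance is reciprocal resistance),
    = kg⁻¹·m⁻²·s³·A².
So S⁻² = kg²·m⁴·s⁻⁶·A⁻⁴.
Wb = V·s (flux: a volt is a weber per second),
    = kg·m²·s⁻²·A⁻¹.
So Wb⁻¹ = kg⁻¹·m⁻²·s²·A.
Combining: S⁻²·Wb⁻¹ = (kg²·m⁴·s⁻⁶·A⁻⁴) · (kg⁻¹·m⁻²·s²·A) = kg·m²·s⁻⁴·A⁻³.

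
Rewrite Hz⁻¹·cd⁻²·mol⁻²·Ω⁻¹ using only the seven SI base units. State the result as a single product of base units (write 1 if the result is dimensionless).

Hz = s⁻¹.
So Hz⁻¹ = s.
Ω = kg·m²·s⁻³·A⁻².
So Ω⁻¹ = kg⁻¹·m⁻²·s³·A².
Combining: Hz⁻¹·cd⁻²·mol⁻²·Ω⁻¹ = s · cd⁻² · mol⁻² · (kg⁻¹·m⁻²·s³·A²) = kg⁻¹·m⁻²·s⁴·A²·mol⁻²·cd⁻².

kg⁻¹·m⁻²·s⁴·A²·mol⁻²·cd⁻²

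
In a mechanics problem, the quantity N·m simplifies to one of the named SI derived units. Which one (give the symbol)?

N = kg·m/s² = kg·m·s⁻² (force = mass × acceleration).
Combining: N·m = (kg·m·s⁻²) · m = kg·m²·s⁻².
kg·m²·s⁻² is the base-SI form of the joule.

J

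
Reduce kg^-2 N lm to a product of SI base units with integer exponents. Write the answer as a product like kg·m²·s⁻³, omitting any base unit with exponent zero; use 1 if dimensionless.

kg⁻¹·m·s⁻²·cd

N = kg·m·s⁻².
lm = cd.
Combining: kg⁻²·N·lm = kg⁻² · (kg·m·s⁻²) · cd = kg⁻¹·m·s⁻²·cd.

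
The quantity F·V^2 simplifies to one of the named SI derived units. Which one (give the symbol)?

J

F = C/V (capacitance = charge per voltage),
    = A·s/(kg·m²·s⁻³·A⁻¹) (substituting C and V),
    = kg⁻¹·m⁻²·s⁴·A².
V = W/A (potential = power per current),
    = kg·m²·s⁻³·A⁻¹.
So V² = kg²·m⁴·s⁻⁶·A⁻².
Combining: F·V² = (kg⁻¹·m⁻²·s⁴·A²) · (kg²·m⁴·s⁻⁶·A⁻²) = kg·m²·s⁻².
kg·m²·s⁻² is the base-SI form of the joule.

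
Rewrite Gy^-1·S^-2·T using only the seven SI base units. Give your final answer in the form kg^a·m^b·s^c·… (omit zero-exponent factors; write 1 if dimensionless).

Gy = J/kg (absorbed dose = energy per mass),
    = m²·s⁻².
So Gy⁻¹ = m⁻²·s².
S = 1/Ω (conductance is reciprocal resistance),
    = kg⁻¹·m⁻²·s³·A².
So S⁻² = kg²·m⁴·s⁻⁶·A⁻⁴.
T = Wb/m² (flux density = flux per area),
    = kg·s⁻²·A⁻¹.
Combining: Gy⁻¹·S⁻²·T = (m⁻²·s²) · (kg²·m⁴·s⁻⁶·A⁻⁴) · (kg·s⁻²·A⁻¹) = kg³·m²·s⁻⁶·A⁻⁵.

kg³·m²·s⁻⁶·A⁻⁵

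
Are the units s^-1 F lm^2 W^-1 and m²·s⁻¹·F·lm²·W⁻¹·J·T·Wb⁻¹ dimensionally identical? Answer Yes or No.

Left side:
  F = C/V (capacitance = charge per voltage),
      = A·s/(kg·m²·s⁻³·A⁻¹) (substituting C and V),
      = kg⁻¹·m⁻²·s⁴·A².
  lm = cd·sr = cd (luminous flux; sr is dimensionless).
  So lm² = cd².
  W = J/s (power = energy per time),
      = kg·m²·s⁻³.
  So W⁻¹ = kg⁻¹·m⁻²·s³.
  Combining: s⁻¹·F·lm²·W⁻¹ = s⁻¹ · (kg⁻¹·m⁻²·s⁴·A²) · cd² · (kg⁻¹·m⁻²·s³) = kg⁻²·m⁻⁴·s⁶·A²·cd².
Right side:
  F = kg⁻¹·m⁻²·s⁴·A².
  lm = cd.
  So lm² = cd².
  W = kg·m²·s⁻³.
  So W⁻¹ = kg⁻¹·m⁻²·s³.
  J = kg·m²·s⁻².
  T = kg·s⁻²·A⁻¹.
  Wb = kg·m²·s⁻²·A⁻¹.
  So Wb⁻¹ = kg⁻¹·m⁻²·s²·A.
  Combining: m²·s⁻¹·F·lm²·W⁻¹·J·T·Wb⁻¹ = m² · s⁻¹ · (kg⁻¹·m⁻²·s⁴·A²) · cd² · (kg⁻¹·m⁻²·s³) · (kg·m²·s⁻²) · (kg·s⁻²·A⁻¹) · (kg⁻¹·m⁻²·s²·A) = kg⁻¹·m⁻²·s⁴·A²·cd².
Left is kg⁻²·m⁻⁴·s⁶·A²·cd²; right is kg⁻¹·m⁻²·s⁴·A²·cd² — different.

No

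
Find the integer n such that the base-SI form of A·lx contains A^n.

1

lx = lm/m² (illuminance = luminous flux per area),
    = m⁻²·cd.
Combining: A·lx = A · (m⁻²·cd) = m⁻²·A·cd.
The exponent of A is 1.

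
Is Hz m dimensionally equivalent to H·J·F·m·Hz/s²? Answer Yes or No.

Left side:
  Hz = s⁻¹.
  Combining: Hz·m = s⁻¹ · m = m·s⁻¹.
Right side:
  H = Wb/A (inductance = flux per current),
      = kg·m²·s⁻²·A⁻².
  J = N·m (work = force × distance),
      = kg·m²·s⁻².
  F = C/V (capacitance = charge per voltage),
      = A·s/(kg·m²·s⁻³·A⁻¹) (substituting C and V),
      = kg⁻¹·m⁻²·s⁴·A².
  Hz = 1/s = s⁻¹ (frequency is cycles per second).
  Combining: H·J·F·m·s⁻²·Hz = (kg·m²·s⁻²·A⁻²) · (kg·m²·s⁻²) · (kg⁻¹·m⁻²·s⁴·A²) · m · s⁻² · s⁻¹ = kg·m³·s⁻³.
Left is m·s⁻¹; right is kg·m³·s⁻³ — different.

No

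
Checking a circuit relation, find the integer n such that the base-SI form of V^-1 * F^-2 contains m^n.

V = kg·m²·s⁻³·A⁻¹.
So V⁻¹ = kg⁻¹·m⁻²·s³·A.
F = kg⁻¹·m⁻²·s⁴·A².
So F⁻² = kg²·m⁴·s⁻⁸·A⁻⁴.
Combining: V⁻¹·F⁻² = (kg⁻¹·m⁻²·s³·A) · (kg²·m⁴·s⁻⁸·A⁻⁴) = kg·m²·s⁻⁵·A⁻³.
The exponent of m is 2.

2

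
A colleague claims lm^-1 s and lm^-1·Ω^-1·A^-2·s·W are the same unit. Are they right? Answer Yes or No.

Yes

Left side:
  lm = cd·sr = cd (luminous flux; sr is dimensionless).
  So lm⁻¹ = cd⁻¹.
  Combining: lm⁻¹·s = cd⁻¹ · s = s·cd⁻¹.
Right side:
  lm = cd·sr = cd (luminous flux; sr is dimensionless).
  So lm⁻¹ = cd⁻¹.
  Ω = V/A (resistance = voltage per current),
      = kg·m²·s⁻³·A⁻².
  So Ω⁻¹ = kg⁻¹·m⁻²·s³·A².
  W = J/s (power = energy per time),
      = kg·m²·s⁻³.
  Combining: lm⁻¹·Ω⁻¹·A⁻²·s·W = cd⁻¹ · (kg⁻¹·m⁻²·s³·A²) · A⁻² · s · (kg·m²·s⁻³) = s·cd⁻¹.
Both reduce to s·cd⁻¹.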